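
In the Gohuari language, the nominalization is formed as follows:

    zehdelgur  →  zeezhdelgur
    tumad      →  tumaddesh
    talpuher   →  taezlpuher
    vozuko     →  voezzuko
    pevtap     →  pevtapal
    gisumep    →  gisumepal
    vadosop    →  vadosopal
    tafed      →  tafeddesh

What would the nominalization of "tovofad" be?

tumad and pevtap both have last vowel 'a' yet inflect differently (tumaddesh, pevtapal), so the last vowel is not what conditions the rule; the final letter is.
"tovofad" ends in -d. The stems ending in -d (tumad → tumaddesh, tafed → tafeddesh) double the final consonant and add -esh.
The other patterns: stems ending in -p add -al; stems ending in -o or -r insert -ez- after the first vowel.
So tovofad → tovofaddesh.

tovofaddesh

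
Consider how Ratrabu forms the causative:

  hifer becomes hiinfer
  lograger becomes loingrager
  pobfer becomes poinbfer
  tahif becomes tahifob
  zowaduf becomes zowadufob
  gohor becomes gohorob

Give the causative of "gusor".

gusorob

hifer and gohor both end in -r yet inflect differently (hiinfer, gohorob), so the final letter is not what conditions the rule; the last vowel is.
"gusor" has last vowel 'o'. The one such stem in the data (gohor → gohorob) adds -ob, so the same rule applies.
The other pattern: stems whose last vowel is 'e' insert -in- after the first vowel.
So gusor → gusorob.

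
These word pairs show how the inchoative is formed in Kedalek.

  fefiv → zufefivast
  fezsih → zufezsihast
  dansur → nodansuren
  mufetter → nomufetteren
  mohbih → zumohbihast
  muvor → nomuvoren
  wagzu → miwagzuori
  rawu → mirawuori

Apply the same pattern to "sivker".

"sivker" ends in -r. The stems ending in -r (muvor → nomuvoren, mufetter → nomufetteren, dansur → nodansuren) add no- … -en around the stem.
So sivker → nosivkeren.

nosivkeren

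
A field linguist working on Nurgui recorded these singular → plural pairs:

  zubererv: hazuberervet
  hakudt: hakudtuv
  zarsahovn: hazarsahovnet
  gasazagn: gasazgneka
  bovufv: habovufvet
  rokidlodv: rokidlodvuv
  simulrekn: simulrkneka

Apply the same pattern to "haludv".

haludvuv

rokidlodv and zubererv both end in -v yet inflect differently (rokidlodvuv, hazuberervet), so the final letter is not what conditions the rule; the second-to-last letter is.
"haludv" has second-to-last letter 'd'. The stems whose second-to-last letter is 'd' (rokidlodv → rokidlodvuv, hakudt → hakudtuv) add -uv.
The other patterns: stems whose second-to-last letter is 'g' or 'k' delete the last vowel and add -eka; stems whose second-to-last letter is 'f', 'r' or 'v' add ha- … -et around the stem.
So haludv → haludvuv.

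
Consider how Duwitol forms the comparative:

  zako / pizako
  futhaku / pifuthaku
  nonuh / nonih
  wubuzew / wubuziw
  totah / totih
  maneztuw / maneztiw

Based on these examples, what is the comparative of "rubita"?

pirubita

"rubita" ends in a vowel. The stems ending in a vowel (zako → pizako, futhaku → pifuthaku) add the prefix pi-.
So rubita → pirubita.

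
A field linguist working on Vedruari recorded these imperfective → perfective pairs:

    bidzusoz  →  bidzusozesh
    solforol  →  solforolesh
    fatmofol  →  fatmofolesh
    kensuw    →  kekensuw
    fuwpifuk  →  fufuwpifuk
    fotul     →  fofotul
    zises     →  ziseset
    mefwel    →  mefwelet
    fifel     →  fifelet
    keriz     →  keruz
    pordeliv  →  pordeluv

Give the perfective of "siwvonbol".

siwvonbolesh

solforol and fotul both end in -l yet inflect differently (solforolesh, fofotul), so the final letter is not what conditions the rule; the last vowel is.
"siwvonbol" has last vowel 'o'. The stems whose last vowel is 'o' (bidzusoz → bidzusozesh, solforol → solforolesh, fatmofol → fatmofolesh) add -esh.
The other patterns: stems whose last vowel is 'u' repeat the first consonant+vowel as a prefix; stems whose last vowel is 'e' add -et; stems whose last vowel is 'i' change the last vowel to 'u'.
So siwvonbol → siwvonbolesh.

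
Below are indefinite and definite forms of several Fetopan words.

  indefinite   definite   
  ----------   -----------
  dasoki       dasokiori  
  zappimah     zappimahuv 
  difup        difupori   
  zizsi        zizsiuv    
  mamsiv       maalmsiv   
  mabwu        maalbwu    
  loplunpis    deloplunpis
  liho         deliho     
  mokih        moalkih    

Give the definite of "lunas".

delunas

mokih and zappimah both end in -h yet inflect differently (moalkih, zappimahuv), so the final letter is not what conditions the rule; the first letter is.
"lunas" begins with l-. The stems beginning with l- (liho → deliho, loplunpis → deloplunpis) add the prefix de-.
So lunas → delunas.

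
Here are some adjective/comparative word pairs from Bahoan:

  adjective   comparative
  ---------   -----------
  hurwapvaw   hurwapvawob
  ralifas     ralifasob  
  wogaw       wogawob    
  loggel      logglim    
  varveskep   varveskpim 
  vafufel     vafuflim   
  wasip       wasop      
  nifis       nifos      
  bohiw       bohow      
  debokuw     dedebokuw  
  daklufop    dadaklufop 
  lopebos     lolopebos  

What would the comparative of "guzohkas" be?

varveskep and wasip both end in -p yet inflect differently (varveskpim, wasop), so the final letter is not what conditions the rule; the last vowel is.
"guzohkas" has last vowel 'a'. The stems whose last vowel is 'a' (hurwapvaw → hurwapvawob, ralifas → ralifasob, wogaw → wogawob) add -ob.
So guzohkas → guzohkasob.

guzohkasob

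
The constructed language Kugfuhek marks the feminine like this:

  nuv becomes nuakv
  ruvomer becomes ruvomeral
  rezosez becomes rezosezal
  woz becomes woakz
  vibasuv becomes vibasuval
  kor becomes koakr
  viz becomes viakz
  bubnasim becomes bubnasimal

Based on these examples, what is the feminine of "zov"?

zoakv

rezosez and woz both end in -z yet inflect differently (rezosezal, woakz), so the final letter is not what conditions the rule; the number of vowels is.
"zov" has 1 vowel. The stems with 1 vowel (woz → woakz, nuv → nuakv, kor → koakr) insert -ak- after the first vowel.
So zov → zoakv.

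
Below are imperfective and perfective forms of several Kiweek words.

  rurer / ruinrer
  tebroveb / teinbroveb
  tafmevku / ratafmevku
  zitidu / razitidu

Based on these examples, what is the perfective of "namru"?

"namru" ends in -u. The stems ending in -u (zitidu → razitidu, tafmevku → ratafmevku) add the prefix ra-.
So namru → ranamru.

ranamru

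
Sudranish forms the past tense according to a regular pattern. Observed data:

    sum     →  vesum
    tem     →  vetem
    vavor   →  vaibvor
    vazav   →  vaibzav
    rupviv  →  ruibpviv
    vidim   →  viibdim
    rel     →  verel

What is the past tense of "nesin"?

tem and vidim both end in -m yet inflect differently (vetem, viibdim), so the final letter is not what conditions the rule; the number of vowels is.
"nesin" has 2 vowels. The stems with 2 vowels (vidim → viibdim, vazav → vaibzav, vavor → vaibvor) insert -ib- after the first vowel.
The other pattern: stems with 1 vowel add the prefix ve-.
So nesin → neibsin.

neibsin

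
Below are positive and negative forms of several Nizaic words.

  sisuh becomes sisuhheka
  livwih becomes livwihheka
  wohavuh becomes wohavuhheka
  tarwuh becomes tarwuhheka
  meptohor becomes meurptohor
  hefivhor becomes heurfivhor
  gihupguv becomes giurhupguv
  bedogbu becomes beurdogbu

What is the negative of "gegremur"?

geurgremur

sisuh and gihupguv both have last vowel 'u' yet inflect differently (sisuhheka, giurhupguv), so the last vowel is not what conditions the rule; the final letter is.
"gegremur" ends in -r. The stems ending in -r (meptohor → meurptohor, hefivhor → heurfivhor) insert -ur- after the first vowel.
So gegremur → geurgremur.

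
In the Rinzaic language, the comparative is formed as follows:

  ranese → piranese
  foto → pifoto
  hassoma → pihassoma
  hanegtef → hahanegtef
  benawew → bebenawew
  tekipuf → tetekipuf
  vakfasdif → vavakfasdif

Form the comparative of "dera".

pidera

"dera" ends in a vowel. The stems ending in a vowel (ranese → piranese, foto → pifoto, hassoma → pihassoma) add the prefix pi-.
So dera → pidera.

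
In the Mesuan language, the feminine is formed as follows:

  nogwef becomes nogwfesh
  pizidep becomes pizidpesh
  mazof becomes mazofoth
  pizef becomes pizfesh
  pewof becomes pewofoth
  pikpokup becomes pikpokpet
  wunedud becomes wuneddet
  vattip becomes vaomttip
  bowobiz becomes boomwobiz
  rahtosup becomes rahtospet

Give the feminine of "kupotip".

kuompotip

"kupotip" has last vowel 'i'. The stems whose last vowel is 'i' (bowobiz → boomwobiz, vattip → vaomttip) insert -om- after the first vowel.
The other patterns: stems whose last vowel is 'e' delete the last vowel and add -esh; stems whose last vowel is 'o' add -oth; stems whose last vowel is 'u' delete the last vowel and add -et.
So kupotip → kuompotip.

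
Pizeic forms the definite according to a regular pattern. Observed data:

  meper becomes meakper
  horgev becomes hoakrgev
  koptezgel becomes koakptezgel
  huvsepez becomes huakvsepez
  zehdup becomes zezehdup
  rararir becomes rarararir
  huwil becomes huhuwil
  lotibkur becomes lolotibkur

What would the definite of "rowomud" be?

rorowomud

meper and rararir both end in -r yet inflect differently (meakper, rarararir), so the final letter is not what conditions the rule; the last vowel is.
"rowomud" has last vowel 'u'. The stems whose last vowel is 'u' (zehdup → zezehdup, lotibkur → lolotibkur) repeat the first consonant+vowel as a prefix.
So rowomud → rorowomud.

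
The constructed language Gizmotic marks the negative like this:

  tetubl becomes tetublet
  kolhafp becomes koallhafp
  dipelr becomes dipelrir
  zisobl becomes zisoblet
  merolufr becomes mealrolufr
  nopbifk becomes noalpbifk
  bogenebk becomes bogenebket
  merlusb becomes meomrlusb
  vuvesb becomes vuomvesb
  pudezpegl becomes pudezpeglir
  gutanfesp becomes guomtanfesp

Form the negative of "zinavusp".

bogenebk and nopbifk both end in -k yet inflect differently (bogenebket, noalpbifk), so the final letter is not what conditions the rule; the second-to-last letter is.
"zinavusp" has second-to-last letter 's'. The stems whose second-to-last letter is 's' (merlusb → meomrlusb, vuvesb → vuomvesb, gutanfesp → guomtanfesp) insert -om- after the first vowel.
The other patterns: stems whose second-to-last letter is 'b' add -et; stems whose second-to-last letter is 'f' insert -al- after the first vowel; stems whose second-to-last letter is 'g' or 'l' add -ir.
So zinavusp → ziomnavusp.

ziomnavusp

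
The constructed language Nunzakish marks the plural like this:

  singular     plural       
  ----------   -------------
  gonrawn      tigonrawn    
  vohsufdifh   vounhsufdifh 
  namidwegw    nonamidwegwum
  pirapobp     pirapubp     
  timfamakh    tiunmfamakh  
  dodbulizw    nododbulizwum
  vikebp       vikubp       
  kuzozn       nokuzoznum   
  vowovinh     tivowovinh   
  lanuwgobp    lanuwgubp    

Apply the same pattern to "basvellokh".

baunsvellokh

gonrawn and kuzozn both end in -n yet inflect differently (tigonrawn, nokuzoznum), so the final letter is not what conditions the rule; the second-to-last letter is.
"basvellokh" has second-to-last letter 'k'. The one such stem in the data (timfamakh → tiunmfamakh) inserts -un- after the first vowel (as does vohsufdifh), so the same rule applies.
The other patterns: stems whose second-to-last letter is 'n' or 'w' add the prefix ti-; stems whose second-to-last letter is 'g' or 'z' add no- … -um around the stem; stems whose second-to-last letter is 'b' change the last vowel to 'u'.
So basvellokh → baunsvellokh.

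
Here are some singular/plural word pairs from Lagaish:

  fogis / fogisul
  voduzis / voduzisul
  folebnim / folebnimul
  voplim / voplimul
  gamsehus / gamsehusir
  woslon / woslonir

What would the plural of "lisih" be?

fogis and gamsehus both end in -s yet inflect differently (fogisul, gamsehusir), so the final letter is not what conditions the rule; the last vowel is.
"lisih" has last vowel 'i'. The stems whose last vowel is 'i' (voplim → voplimul, folebnim → folebnimul, fogis → fogisul) add -ul.
The other pattern: stems whose last vowel is 'o' or 'u' add -ir.
So lisih → lisihul.

lisihul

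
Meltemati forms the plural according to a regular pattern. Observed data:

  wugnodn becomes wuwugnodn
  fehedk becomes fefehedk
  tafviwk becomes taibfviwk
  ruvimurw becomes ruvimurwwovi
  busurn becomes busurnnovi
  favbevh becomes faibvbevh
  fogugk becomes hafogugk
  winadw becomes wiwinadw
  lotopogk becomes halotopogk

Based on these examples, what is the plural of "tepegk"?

fogugk and fehedk both end in -k yet inflect differently (hafogugk, fefehedk), so the final letter is not what conditions the rule; the second-to-last letter is.
"tepegk" has second-to-last letter 'g'. The stems whose second-to-last letter is 'g' (fogugk → hafogugk, lotopogk → halotopogk) add the prefix ha-.
The other patterns: stems whose second-to-last letter is 'r' double the final consonant and add -ovi; stems whose second-to-last letter is 'd' repeat the first consonant+vowel as a prefix; stems whose second-to-last letter is 'v' or 'w' insert -ib- after the first vowel.
So tepegk → hatepegk.

hatepegk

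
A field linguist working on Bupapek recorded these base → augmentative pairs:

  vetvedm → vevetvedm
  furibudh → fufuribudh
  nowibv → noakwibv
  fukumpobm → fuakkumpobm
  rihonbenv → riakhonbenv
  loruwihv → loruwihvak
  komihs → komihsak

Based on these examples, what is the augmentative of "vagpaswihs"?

vagpaswihsak

vetvedm and fukumpobm both end in -m yet inflect differently (vevetvedm, fuakkumpobm), so the final letter is not what conditions the rule; the second-to-last letter is.
"vagpaswihs" has second-to-last letter 'h'. The stems whose second-to-last letter is 'h' (loruwihv → loruwihvak, komihs → komihsak) add -ak.
The other patterns: stems whose second-to-last letter is 'd' repeat the first consonant+vowel as a prefix; stems whose second-to-last letter is 'b' or 'n' insert -ak- after the first vowel.
So vagpaswihs → vagpaswihsak.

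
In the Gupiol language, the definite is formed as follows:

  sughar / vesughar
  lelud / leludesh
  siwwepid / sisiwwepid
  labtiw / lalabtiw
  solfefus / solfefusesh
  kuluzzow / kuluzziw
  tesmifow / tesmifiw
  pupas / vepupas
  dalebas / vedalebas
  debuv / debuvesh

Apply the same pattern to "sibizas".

vesibizas

labtiw and tesmifow both end in -w yet inflect differently (lalabtiw, tesmifiw), so the final letter is not what conditions the rule; the last vowel is.
"sibizas" has last vowel 'a'. The stems whose last vowel is 'a' (sughar → vesughar, pupas → vepupas, dalebas → vedalebas) add the prefix ve-.
The other patterns: stems whose last vowel is 'i' repeat the first consonant+vowel as a prefix; stems whose last vowel is 'o' change the last vowel to 'i'; stems whose last vowel is 'u' add -esh.
So sibizas → vesibizas.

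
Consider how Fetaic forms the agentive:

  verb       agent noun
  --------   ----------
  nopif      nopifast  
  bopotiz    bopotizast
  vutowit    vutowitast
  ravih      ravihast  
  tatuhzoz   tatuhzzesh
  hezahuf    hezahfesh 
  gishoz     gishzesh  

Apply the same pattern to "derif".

bopotiz and tatuhzoz both end in -z yet inflect differently (bopotizast, tatuhzzesh), so the final letter is not what conditions the rule; the last vowel is.
"derif" has last vowel 'i'. The stems whose last vowel is 'i' (nopif → nopifast, bopotiz → bopotizast, vutowit → vutowitast) add -ast.
The other pattern: stems whose last vowel is 'o' or 'u' delete the last vowel and add -esh.
So derif → derifast.

derifast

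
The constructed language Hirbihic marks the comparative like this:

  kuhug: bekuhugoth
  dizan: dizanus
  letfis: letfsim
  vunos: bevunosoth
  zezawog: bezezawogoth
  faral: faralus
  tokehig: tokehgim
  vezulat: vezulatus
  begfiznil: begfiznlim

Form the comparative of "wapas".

wapasus

tokehig and kuhug both end in -g yet inflect differently (tokehgim, bekuhugoth), so the final letter is not what conditions the rule; the last vowel is.
"wapas" has last vowel 'a'. The stems whose last vowel is 'a' (dizan → dizanus, vezulat → vezulatus, faral → faralus) add -us.
So wapas → wapasus.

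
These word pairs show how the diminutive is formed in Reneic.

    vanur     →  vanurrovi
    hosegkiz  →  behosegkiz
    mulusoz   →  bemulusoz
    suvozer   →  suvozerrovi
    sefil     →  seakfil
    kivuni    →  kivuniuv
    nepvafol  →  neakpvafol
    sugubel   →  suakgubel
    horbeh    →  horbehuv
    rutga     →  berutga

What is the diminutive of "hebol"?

horbeh and sugubel both have last vowel 'e' yet inflect differently (horbehuv, suakgubel), so the last vowel is not what conditions the rule; the final letter is.
"hebol" ends in -l. The stems ending in -l (sugubel → suakgubel, nepvafol → neakpvafol, sefil → seakfil) insert -ak- after the first vowel.
So hebol → heakbol.

heakbol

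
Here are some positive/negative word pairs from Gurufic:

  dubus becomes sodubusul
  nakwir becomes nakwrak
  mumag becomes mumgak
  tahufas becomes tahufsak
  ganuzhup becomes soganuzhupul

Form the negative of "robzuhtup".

dubus and tahufas both end in -s yet inflect differently (sodubusul, tahufsak), so the final letter is not what conditions the rule; the last vowel is.
"robzuhtup" has last vowel 'u'. The stems whose last vowel is 'u' (dubus → sodubusul, ganuzhup → soganuzhupul) add so- … -ul around the stem.
So robzuhtup → sorobzuhtupul.

sorobzuhtupul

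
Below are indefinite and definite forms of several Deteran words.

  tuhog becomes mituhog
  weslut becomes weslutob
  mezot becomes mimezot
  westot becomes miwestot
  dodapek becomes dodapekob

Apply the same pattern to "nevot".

westot and weslut both end in -t yet inflect differently (miwestot, weslutob), so the final letter is not what conditions the rule; the last vowel is.
"nevot" has last vowel 'o'. The stems whose last vowel is 'o' (westot → miwestot, mezot → mimezot, tuhog → mituhog) add the prefix mi-.
So nevot → minevot.

minevot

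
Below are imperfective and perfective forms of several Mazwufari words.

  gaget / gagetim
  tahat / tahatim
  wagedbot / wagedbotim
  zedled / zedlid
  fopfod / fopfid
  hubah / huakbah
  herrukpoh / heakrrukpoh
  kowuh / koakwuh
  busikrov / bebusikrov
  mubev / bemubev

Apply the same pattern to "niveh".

gaget and zedled both have last vowel 'e' yet inflect differently (gagetim, zedlid), so the last vowel is not what conditions the rule; the final letter is.
"niveh" ends in -h. The stems ending in -h (hubah → huakbah, herrukpoh → heakrrukpoh, kowuh → koakwuh) insert -ak- after the first vowel.
So niveh → niakveh.

niakveh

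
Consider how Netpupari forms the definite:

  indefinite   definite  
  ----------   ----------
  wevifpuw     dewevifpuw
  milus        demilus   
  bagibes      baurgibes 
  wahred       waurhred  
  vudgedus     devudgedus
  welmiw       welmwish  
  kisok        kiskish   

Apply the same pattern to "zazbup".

dezazbup

"zazbup" has last vowel 'u'. The stems whose last vowel is 'u' (milus → demilus, wevifpuw → dewevifpuw, vudgedus → devudgedus) add the prefix de-.
The other patterns: stems whose last vowel is 'e' insert -ur- after the first vowel; stems whose last vowel is 'i' or 'o' delete the last vowel and add -ish.
So zazbup → dezazbup.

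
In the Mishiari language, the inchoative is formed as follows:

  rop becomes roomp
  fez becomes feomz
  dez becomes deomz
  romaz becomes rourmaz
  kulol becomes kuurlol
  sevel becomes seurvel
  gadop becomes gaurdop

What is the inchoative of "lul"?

fez and romaz both end in -z yet inflect differently (feomz, rourmaz), so the final letter is not what conditions the rule; the number of vowels is.
"lul" has 1 vowel. The stems with 1 vowel (rop → roomp, fez → feomz, dez → deomz) insert -om- after the first vowel.
The other pattern: stems with 2 vowels insert -ur- after the first vowel.
So lul → luoml.

luoml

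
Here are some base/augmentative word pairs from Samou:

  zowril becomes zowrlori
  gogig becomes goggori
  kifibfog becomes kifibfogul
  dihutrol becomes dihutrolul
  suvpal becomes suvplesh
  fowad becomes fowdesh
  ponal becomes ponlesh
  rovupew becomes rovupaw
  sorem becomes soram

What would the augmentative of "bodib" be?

bodbori

gogig and kifibfog both end in -g yet inflect differently (goggori, kifibfogul), so the final letter is not what conditions the rule; the last vowel is.
"bodib" has last vowel 'i'. The stems whose last vowel is 'i' (zowril → zowrlori, gogig → goggori) delete the last vowel and add -ori.
The other patterns: stems whose last vowel is 'o' add -ul; stems whose last vowel is 'a' delete the last vowel and add -esh; stems whose last vowel is 'e' change the last vowel to 'a'.
So bodib → bodbori.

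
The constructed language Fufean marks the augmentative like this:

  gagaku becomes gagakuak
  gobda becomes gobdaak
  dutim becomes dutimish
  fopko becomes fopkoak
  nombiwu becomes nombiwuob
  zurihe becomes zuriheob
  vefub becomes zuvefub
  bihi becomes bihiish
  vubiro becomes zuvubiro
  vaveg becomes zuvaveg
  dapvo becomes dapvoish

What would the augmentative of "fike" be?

dapvo and vubiro both end in -o yet inflect differently (dapvoish, zuvubiro), so the final letter is not what conditions the rule; the first letter is.
"fike" begins with f-. The one such stem in the data (fopko → fopkoak) adds -ak, so the same rule applies.
So fike → fikeak.

fikeak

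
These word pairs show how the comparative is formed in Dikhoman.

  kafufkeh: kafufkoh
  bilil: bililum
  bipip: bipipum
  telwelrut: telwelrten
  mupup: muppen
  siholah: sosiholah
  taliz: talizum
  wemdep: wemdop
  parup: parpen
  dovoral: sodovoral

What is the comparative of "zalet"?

zalot

mupup and bipip both end in -p yet inflect differently (muppen, bipipum), so the final letter is not what conditions the rule; the last vowel is.
"zalet" has last vowel 'e'. The stems whose last vowel is 'e' (wemdep → wemdop, kafufkeh → kafufkoh) change the last vowel to 'o'.
So zalet → zalot.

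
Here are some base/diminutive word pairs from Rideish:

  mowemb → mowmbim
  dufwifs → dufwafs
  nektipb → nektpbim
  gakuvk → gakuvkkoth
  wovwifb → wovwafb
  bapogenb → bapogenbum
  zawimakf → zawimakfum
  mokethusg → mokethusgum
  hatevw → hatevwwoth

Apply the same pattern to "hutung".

hutungum

wovwifb and mowemb both end in -b yet inflect differently (wovwafb, mowmbim), so the final letter is not what conditions the rule; the second-to-last letter is.
"hutung" has second-to-last letter 'n'. The one such stem in the data (bapogenb → bapogenbum) adds -um, so the same rule applies.
The other patterns: stems whose second-to-last letter is 'v' double the final consonant and add -oth; stems whose second-to-last letter is 'f' change the last vowel to 'a'; stems whose second-to-last letter is 'm' or 'p' delete the last vowel and add -im.
So hutung → hutungum.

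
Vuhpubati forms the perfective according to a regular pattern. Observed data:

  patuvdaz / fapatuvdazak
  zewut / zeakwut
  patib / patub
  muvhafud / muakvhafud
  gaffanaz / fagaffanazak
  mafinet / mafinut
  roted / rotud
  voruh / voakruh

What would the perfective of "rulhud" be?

ruaklhud

muvhafud and roted both end in -d yet inflect differently (muakvhafud, rotud), so the final letter is not what conditions the rule; the last vowel is.
"rulhud" has last vowel 'u'. The stems whose last vowel is 'u' (zewut → zeakwut, voruh → voakruh, muvhafud → muakvhafud) insert -ak- after the first vowel.
So rulhud → ruaklhud.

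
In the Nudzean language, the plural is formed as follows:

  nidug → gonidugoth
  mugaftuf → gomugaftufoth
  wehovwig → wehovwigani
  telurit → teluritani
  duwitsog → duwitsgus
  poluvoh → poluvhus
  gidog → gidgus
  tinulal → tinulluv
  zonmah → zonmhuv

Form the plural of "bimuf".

nidug and wehovwig both end in -g yet inflect differently (gonidugoth, wehovwigani), so the final letter is not what conditions the rule; the last vowel is.
"bimuf" has last vowel 'u'. The stems whose last vowel is 'u' (nidug → gonidugoth, mugaftuf → gomugaftufoth) add go- … -oth around the stem.
The other patterns: stems whose last vowel is 'i' add -ani; stems whose last vowel is 'o' delete the last vowel and add -us; stems whose last vowel is 'a' delete the last vowel and add -uv.
So bimuf → gobimufoth.

gobimufoth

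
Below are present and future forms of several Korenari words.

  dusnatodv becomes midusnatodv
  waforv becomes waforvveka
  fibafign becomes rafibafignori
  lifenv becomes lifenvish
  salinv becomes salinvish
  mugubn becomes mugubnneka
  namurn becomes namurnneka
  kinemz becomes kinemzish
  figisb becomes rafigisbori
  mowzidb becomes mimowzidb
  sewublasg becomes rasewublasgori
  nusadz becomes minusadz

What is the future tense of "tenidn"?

mitenidn

waforv and dusnatodv both end in -v yet inflect differently (waforvveka, midusnatodv), so the final letter is not what conditions the rule; the second-to-last letter is.
"tenidn" has second-to-last letter 'd'. The stems whose second-to-last letter is 'd' (nusadz → minusadz, mowzidb → mimowzidb, dusnatodv → midusnatodv) add the prefix mi-.
So tenidn → mitenidn.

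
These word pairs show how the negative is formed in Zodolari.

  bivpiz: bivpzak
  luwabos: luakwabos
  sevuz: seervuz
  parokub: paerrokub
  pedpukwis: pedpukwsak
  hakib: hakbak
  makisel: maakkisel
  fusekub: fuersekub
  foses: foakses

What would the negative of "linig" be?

bivpiz and sevuz both end in -z yet inflect differently (bivpzak, seervuz), so the final letter is not what conditions the rule; the last vowel is.
"linig" has last vowel 'i'. The stems whose last vowel is 'i' (bivpiz → bivpzak, hakib → hakbak, pedpukwis → pedpukwsak) delete the last vowel and add -ak.
The other patterns: stems whose last vowel is 'u' insert -er- after the first vowel; stems whose last vowel is 'e' or 'o' insert -ak- after the first vowel.
So linig → lingak.

lingak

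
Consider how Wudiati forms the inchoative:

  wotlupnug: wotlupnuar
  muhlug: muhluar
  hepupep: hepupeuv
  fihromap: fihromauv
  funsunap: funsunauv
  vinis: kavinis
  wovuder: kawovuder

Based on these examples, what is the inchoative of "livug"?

"livug" ends in -g. The stems ending in -g (wotlupnug → wotlupnuar, muhlug → muhluar) drop the final letter and add -ar.
So livug → livuar.

livuar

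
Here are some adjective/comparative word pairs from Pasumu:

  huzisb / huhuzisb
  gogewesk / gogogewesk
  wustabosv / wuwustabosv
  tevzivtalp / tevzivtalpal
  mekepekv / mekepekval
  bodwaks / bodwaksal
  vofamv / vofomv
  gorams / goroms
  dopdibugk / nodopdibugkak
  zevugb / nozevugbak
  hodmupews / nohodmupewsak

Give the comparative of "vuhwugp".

wustabosv and mekepekv both end in -v yet inflect differently (wuwustabosv, mekepekval), so the final letter is not what conditions the rule; the second-to-last letter is.
"vuhwugp" has second-to-last letter 'g'. The stems whose second-to-last letter is 'g' (dopdibugk → nodopdibugkak, zevugb → nozevugbak) add no- … -ak around the stem.
So vuhwugp → novuhwugpak.

novuhwugpak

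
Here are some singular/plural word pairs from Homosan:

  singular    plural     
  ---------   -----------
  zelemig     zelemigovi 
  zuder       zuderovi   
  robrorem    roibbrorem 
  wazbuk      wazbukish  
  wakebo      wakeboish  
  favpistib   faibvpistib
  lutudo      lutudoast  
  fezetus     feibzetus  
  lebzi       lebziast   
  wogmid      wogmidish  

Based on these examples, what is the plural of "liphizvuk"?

wakebo and lutudo both end in -o yet inflect differently (wakeboish, lutudoast), so the final letter is not what conditions the rule; the first letter is.
"liphizvuk" begins with l-. The stems beginning with l- (lutudo → lutudoast, lebzi → lebziast) add -ast.
So liphizvuk → liphizvukast.

liphizvukast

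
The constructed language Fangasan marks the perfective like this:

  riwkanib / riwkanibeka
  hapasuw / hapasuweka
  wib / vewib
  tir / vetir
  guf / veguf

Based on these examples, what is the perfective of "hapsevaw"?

hapsevaweka

wib and riwkanib both end in -b yet inflect differently (vewib, riwkanibeka), so the final letter is not what conditions the rule; the number of vowels is.
"hapsevaw" has 3 vowels. The stems with 3 vowels (riwkanib → riwkanibeka, hapasuw → hapasuweka) add -eka.
So hapsevaw → hapsevaweka.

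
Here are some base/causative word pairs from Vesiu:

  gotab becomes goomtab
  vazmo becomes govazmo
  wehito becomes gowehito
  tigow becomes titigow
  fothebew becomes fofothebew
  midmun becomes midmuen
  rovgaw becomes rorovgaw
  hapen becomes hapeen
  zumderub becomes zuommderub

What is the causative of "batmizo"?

gobatmizo

tigow and wehito both have last vowel 'o' yet inflect differently (titigow, gowehito), so the last vowel is not what conditions the rule; the final letter is.
"batmizo" ends in -o. The stems ending in -o (wehito → gowehito, vazmo → govazmo) add the prefix go-.
So batmizo → gobatmizo.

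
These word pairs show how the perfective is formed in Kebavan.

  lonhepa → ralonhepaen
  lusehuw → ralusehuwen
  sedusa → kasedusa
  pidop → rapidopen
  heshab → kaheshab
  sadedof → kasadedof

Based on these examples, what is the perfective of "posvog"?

raposvogen

sedusa and lonhepa both end in -a yet inflect differently (kasedusa, ralonhepaen), so the final letter is not what conditions the rule; the first letter is.
"posvog" begins with p-. The one such stem in the data (pidop → rapidopen) adds ra- … -en around the stem, so the same rule applies.
The other pattern: stems beginning with h- or s- add the prefix ka-.
So posvog → raposvogen.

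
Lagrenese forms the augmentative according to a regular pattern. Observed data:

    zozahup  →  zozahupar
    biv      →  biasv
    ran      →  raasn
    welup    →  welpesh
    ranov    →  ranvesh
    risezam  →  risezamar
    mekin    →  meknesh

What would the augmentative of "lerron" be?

lerrnesh

ran and mekin both end in -n yet inflect differently (raasn, meknesh), so the final letter is not what conditions the rule; the number of vowels is.
"lerron" has 2 vowels. The stems with 2 vowels (mekin → meknesh, welup → welpesh, ranov → ranvesh) delete the last vowel and add -esh.
The other patterns: stems with 1 vowel insert -as- after the first vowel; stems with 3 vowels add -ar.
So lerron → lerrnesh.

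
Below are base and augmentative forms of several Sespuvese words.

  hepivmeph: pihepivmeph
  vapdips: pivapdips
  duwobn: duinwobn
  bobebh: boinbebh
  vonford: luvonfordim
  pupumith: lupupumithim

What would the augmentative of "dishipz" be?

pidishipz

"dishipz" has second-to-last letter 'p'. The stems whose second-to-last letter is 'p' (hepivmeph → pihepivmeph, vapdips → pivapdips) add the prefix pi-.
The other patterns: stems whose second-to-last letter is 'b' insert -in- after the first vowel; stems whose second-to-last letter is 'r' or 't' add lu- … -im around the stem.
So dishipz → pidishipz.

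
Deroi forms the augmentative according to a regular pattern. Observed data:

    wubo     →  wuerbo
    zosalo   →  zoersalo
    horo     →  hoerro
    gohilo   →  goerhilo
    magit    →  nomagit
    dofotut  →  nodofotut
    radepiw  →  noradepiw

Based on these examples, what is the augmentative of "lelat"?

wubo and magit both have 2 vowels yet inflect differently (wuerbo, nomagit), so the number of vowels is not what conditions the rule; the final letter is.
"lelat" ends in -t. The stems ending in -t (magit → nomagit, dofotut → nodofotut) add the prefix no-.
So lelat → nolelat.

nolelat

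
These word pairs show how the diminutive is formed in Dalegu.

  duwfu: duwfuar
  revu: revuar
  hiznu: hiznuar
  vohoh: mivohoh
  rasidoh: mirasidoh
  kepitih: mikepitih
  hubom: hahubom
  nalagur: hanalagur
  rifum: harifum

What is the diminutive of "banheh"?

mibanheh

"banheh" ends in -h. The stems ending in -h (vohoh → mivohoh, rasidoh → mirasidoh, kepitih → mikepitih) add the prefix mi-.
So banheh → mibanheh.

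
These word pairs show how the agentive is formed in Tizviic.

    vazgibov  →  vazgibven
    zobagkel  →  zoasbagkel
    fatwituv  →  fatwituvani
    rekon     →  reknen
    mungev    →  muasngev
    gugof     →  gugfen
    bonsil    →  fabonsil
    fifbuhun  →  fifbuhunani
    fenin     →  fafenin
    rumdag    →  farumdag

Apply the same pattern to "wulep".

wuaslep

mungev and fatwituv both end in -v yet inflect differently (muasngev, fatwituvani), so the final letter is not what conditions the rule; the last vowel is.
"wulep" has last vowel 'e'. The stems whose last vowel is 'e' (zobagkel → zoasbagkel, mungev → muasngev) insert -as- after the first vowel.
The other patterns: stems whose last vowel is 'u' add -ani; stems whose last vowel is 'o' delete the last vowel and add -en; stems whose last vowel is 'a' or 'i' add the prefix fa-.
So wulep → wuaslep.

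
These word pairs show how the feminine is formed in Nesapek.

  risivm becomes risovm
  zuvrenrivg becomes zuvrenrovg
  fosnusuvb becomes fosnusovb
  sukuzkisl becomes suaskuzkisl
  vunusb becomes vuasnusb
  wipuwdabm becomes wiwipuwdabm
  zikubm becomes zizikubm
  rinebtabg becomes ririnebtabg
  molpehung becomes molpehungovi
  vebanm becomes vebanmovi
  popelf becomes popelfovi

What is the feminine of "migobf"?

fosnusuvb and vunusb both end in -b yet inflect differently (fosnusovb, vuasnusb), so the final letter is not what conditions the rule; the second-to-last letter is.
"migobf" has second-to-last letter 'b'. The stems whose second-to-last letter is 'b' (wipuwdabm → wiwipuwdabm, zikubm → zizikubm, rinebtabg → ririnebtabg) repeat the first consonant+vowel as a prefix.
The other patterns: stems whose second-to-last letter is 'v' change the last vowel to 'o'; stems whose second-to-last letter is 's' insert -as- after the first vowel; stems whose second-to-last letter is 'l' or 'n' add -ovi.
So migobf → mimigobf.

mimigobf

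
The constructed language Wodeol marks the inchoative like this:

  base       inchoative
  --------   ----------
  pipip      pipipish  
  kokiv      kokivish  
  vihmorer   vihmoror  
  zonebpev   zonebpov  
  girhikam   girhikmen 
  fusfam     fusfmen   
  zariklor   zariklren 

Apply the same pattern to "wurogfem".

kokiv and zonebpev both end in -v yet inflect differently (kokivish, zonebpov), so the final letter is not what conditions the rule; the last vowel is.
"wurogfem" has last vowel 'e'. The stems whose last vowel is 'e' (vihmorer → vihmoror, zonebpev → zonebpov) change the last vowel to 'o'.
So wurogfem → wurogfom.

wurogfom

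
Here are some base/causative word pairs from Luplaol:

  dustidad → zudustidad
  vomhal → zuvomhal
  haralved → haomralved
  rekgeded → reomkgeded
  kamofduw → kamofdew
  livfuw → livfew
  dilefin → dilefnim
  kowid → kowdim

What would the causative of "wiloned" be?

wiomloned

dustidad and haralved both end in -d yet inflect differently (zudustidad, haomralved), so the final letter is not what conditions the rule; the last vowel is.
"wiloned" has last vowel 'e'. The stems whose last vowel is 'e' (haralved → haomralved, rekgeded → reomkgeded) insert -om- after the first vowel.
The other patterns: stems whose last vowel is 'a' add the prefix zu-; stems whose last vowel is 'u' change the last vowel to 'e'; stems whose last vowel is 'i' delete the last vowel and add -im.
So wiloned → wiomloned.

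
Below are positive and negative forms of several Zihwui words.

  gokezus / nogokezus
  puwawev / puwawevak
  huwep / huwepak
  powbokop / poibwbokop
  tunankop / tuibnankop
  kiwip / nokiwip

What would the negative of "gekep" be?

powbokop and huwep both end in -p yet inflect differently (poibwbokop, huwepak), so the final letter is not what conditions the rule; the last vowel is.
"gekep" has last vowel 'e'. The stems whose last vowel is 'e' (huwep → huwepak, puwawev → puwawevak) add -ak.
So gekep → gekepak.

gekepak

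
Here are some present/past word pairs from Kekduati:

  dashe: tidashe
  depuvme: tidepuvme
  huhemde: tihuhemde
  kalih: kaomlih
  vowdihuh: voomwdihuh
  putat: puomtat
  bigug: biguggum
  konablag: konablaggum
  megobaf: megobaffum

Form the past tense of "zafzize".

tizafzize

vowdihuh and bigug both have last vowel 'u' yet inflect differently (voomwdihuh, biguggum), so the last vowel is not what conditions the rule; the final letter is.
"zafzize" ends in -e. The stems ending in -e (dashe → tidashe, depuvme → tidepuvme, huhemde → tihuhemde) add the prefix ti-.
The other patterns: stems ending in -h or -t insert -om- after the first vowel; stems ending in -f or -g double the final consonant and add -um.
So zafzize → tizafzize.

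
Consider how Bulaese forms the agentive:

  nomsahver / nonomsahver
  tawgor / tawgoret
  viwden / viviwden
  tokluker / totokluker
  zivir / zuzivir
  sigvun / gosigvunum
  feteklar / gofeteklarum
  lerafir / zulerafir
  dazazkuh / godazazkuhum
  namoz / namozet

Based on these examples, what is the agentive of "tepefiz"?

lerafir and tawgor both end in -r yet inflect differently (zulerafir, tawgoret), so the final letter is not what conditions the rule; the last vowel is.
"tepefiz" has last vowel 'i'. The stems whose last vowel is 'i' (lerafir → zulerafir, zivir → zuzivir) add the prefix zu-.
So tepefiz → zutepefiz.

zutepefiz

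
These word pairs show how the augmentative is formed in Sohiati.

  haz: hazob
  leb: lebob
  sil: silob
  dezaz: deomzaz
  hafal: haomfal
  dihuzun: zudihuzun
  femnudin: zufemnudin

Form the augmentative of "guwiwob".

zuguwiwob

"guwiwob" has 3 vowels. The stems with 3 vowels (dihuzun → zudihuzun, femnudin → zufemnudin) add the prefix zu-.
The other patterns: stems with 1 vowel add -ob; stems with 2 vowels insert -om- after the first vowel.
So guwiwob → zuguwiwob.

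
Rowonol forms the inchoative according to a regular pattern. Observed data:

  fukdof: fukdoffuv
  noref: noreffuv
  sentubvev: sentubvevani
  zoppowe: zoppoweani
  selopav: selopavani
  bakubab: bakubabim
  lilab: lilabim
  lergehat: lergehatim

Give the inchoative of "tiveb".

tivebim

noref and sentubvev both have last vowel 'e' yet inflect differently (noreffuv, sentubvevani), so the last vowel is not what conditions the rule; the final letter is.
"tiveb" ends in -b. The stems ending in -b (bakubab → bakubabim, lilab → lilabim) add -im.
The other patterns: stems ending in -f double the final consonant and add -uv; stems ending in -e or -v add -ani.
So tiveb → tivebim.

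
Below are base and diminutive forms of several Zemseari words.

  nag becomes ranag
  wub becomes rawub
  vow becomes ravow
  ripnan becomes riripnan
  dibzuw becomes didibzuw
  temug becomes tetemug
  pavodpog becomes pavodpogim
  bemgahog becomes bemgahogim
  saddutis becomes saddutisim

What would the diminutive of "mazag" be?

mamazag

"mazag" has 2 vowels. The stems with 2 vowels (ripnan → riripnan, dibzuw → didibzuw, temug → tetemug) repeat the first consonant+vowel as a prefix.
So mazag → mamazag.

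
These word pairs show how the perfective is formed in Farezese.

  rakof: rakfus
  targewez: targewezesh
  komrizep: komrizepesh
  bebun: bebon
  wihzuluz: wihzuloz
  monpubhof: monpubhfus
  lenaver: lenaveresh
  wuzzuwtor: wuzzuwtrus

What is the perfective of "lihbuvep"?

lihbuvepesh

lenaver and wuzzuwtor both end in -r yet inflect differently (lenaveresh, wuzzuwtrus), so the final letter is not what conditions the rule; the last vowel is.
"lihbuvep" has last vowel 'e'. The stems whose last vowel is 'e' (targewez → targewezesh, komrizep → komrizepesh, lenaver → lenaveresh) add -esh.
So lihbuvep → lihbuvepesh.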